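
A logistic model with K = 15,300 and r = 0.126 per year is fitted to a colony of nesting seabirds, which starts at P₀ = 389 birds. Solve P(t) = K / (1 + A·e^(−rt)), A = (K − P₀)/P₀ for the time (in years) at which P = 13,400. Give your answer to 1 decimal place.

A = (15300 − 389)/389 = 38.33162
13400 = 15300/(1 + 38.33162·e^(−0.126t)) → 1 + 38.33162·e^(−0.126t) = 1.14179
e^(−0.126t) = 0.003699 → t = ln(270.33879)/0.126 = 5.59968/0.126

t ≈ 44.4 years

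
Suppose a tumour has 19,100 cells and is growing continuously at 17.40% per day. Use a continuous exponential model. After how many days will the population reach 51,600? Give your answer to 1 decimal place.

51600 = 19100 · e^(0.174·t)
t = ln(51600/19100) / 0.174 = ln(2.70157) / 0.174 = 0.99383 / 0.174

t ≈ 5.7 days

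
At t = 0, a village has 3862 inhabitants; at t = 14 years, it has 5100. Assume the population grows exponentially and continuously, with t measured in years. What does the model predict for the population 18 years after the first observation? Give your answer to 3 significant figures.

r = ln(5100/3862) / 14 ≈ 0.019861 per year
P(18) = 3862 · e^(0.019861·18) = 3862 · 1.42975 ≈ 5521.7

≈ 5,520 inhabitants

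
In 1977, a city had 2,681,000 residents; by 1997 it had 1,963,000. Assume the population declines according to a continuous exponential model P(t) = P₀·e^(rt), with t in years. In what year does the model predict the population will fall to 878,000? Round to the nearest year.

year 2049

r = ln(1963000/2681000) / 20 = -0.31172/20 ≈ -0.015586 per year
t = ln(878000/2681000) / r = -1.1163/-0.015586 ≈ 71.62 years after 1977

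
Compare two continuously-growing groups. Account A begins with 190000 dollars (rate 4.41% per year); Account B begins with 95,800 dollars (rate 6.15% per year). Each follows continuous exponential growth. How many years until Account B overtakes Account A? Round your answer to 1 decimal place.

t ≈ 39.4 years

190000·e^(0.0441t) = 95800·e^(0.0615t)
190000/95800 = e^((0.0615 − 0.0441)t) → ln(1.9833) = 0.0174·t
t = 0.68476 / 0.0174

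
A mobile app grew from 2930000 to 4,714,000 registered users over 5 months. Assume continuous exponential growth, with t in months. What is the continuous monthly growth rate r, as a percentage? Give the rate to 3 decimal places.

4714000 = 2930000 · e^(r·5)
e^(5r) = 4714000/2930000 = 1.60887
r = ln(1.60887) / 5 = 0.47553 / 5

r ≈ 9.511% per month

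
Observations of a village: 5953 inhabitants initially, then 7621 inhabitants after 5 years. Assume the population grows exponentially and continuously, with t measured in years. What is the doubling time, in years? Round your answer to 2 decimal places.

r = ln(7621/5953) / 5 = ln(1.28019) / 5 ≈ 0.049402 per year
doubling time = ln 2 / |r| = 0.69315 / 0.049402

doubling time ≈ 14.03 years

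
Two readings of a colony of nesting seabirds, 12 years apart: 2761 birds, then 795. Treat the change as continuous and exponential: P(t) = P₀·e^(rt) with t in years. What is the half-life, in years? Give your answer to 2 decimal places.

half-life ≈ 6.68 years

r = ln(795/2761) / 12 = ln(0.28794) / 12 ≈ -0.103751 per year
half-life = ln 2 / |r| = 0.69315 / 0.103751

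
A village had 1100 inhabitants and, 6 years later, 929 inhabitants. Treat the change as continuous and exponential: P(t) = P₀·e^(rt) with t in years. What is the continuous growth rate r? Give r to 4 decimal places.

r ≈ -0.0282 per year

929 = 1100 · e^(r·6)
e^(6r) = 929/1100 = 0.84455
r = ln(0.84455) / 6 = -0.16896 / 6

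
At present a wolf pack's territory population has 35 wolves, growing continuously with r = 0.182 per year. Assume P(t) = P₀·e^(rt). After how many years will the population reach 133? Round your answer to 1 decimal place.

t ≈ 7.3 years

133 = 35 · e^(0.182·t)
t = ln(133/35) / 0.182 = ln(3.8) / 0.182 = 1.335 / 0.182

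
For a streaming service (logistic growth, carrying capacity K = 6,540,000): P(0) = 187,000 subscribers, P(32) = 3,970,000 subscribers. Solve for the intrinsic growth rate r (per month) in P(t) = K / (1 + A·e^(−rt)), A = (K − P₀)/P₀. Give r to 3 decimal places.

A = (6540000 − 187000)/187000 = 33.97326
3970000 = 6540000/(1 + 33.97326·e^(−r·32)) → e^(−32r) = (1.64736 − 1)/33.97326 = 0.019055
r = −ln(0.019055)/32 = 3.96043/32

r ≈ 0.124 per month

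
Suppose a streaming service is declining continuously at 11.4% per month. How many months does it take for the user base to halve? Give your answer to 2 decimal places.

half-life = ln(2) / |r| = 0.69315 / 0.114

half-life ≈ 6.08 months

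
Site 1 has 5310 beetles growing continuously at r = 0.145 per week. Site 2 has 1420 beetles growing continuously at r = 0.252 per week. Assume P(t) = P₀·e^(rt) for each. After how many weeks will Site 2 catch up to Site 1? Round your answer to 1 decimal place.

t ≈ 12.3 weeks

5310·e^(0.145t) = 1420·e^(0.252t)
5310/1420 = e^((0.252 − 0.145)t) → ln(3.73944) = 0.107·t
t = 1.31893 / 0.107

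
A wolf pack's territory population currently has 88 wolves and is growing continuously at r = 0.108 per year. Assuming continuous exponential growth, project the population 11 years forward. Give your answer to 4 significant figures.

≈ 288.7 wolves

P(11) = 88 · e^(0.108·11) = 88 · e^(1.188)
= 88 · 3.28051 ≈ 288.69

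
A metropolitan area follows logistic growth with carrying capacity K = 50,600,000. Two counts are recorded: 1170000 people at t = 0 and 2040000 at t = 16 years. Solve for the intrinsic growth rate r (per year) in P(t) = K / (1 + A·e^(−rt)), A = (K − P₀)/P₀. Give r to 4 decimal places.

A = (50600000 − 1170000)/1170000 = 42.24786
2040000 = 50600000/(1 + 42.24786·e^(−r·16)) → e^(−16r) = (24.80392 − 1)/42.24786 = 0.563435
r = −ln(0.563435)/16 = 0.5737/16

r ≈ 0.0359 per year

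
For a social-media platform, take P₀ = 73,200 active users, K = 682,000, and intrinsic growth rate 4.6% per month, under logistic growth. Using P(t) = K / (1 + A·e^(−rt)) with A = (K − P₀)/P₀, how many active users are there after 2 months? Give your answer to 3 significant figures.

≈ 79,400 active users

A = (682000 − 73200)/73200 = 8.31694
P(2) = 682000 / (1 + 8.31694·e^(−0.046·2)) = 682000 / (1 + 8.31694·0.912105)
= 682000 / 8.58592 ≈ 79432.34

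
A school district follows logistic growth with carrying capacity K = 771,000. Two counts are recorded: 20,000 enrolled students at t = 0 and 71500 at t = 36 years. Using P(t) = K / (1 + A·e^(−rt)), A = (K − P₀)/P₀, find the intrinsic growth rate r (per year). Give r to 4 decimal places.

A = (771000 − 20000)/20000 = 37.55
71500 = 771000/(1 + 37.55·e^(−r·36)) → e^(−36r) = (10.78322 − 1)/37.55 = 0.260538
r = −ln(0.260538)/36 = 1.34501/36

r ≈ 0.0374 per year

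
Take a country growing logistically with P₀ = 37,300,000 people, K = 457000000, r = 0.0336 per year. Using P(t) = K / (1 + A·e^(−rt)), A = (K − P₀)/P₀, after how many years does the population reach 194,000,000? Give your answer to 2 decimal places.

A = (457000000 − 37300000)/37300000 = 11.25201
194000000 = 457000000/(1 + 11.25201·e^(−0.0336t)) → 1 + 11.25201·e^(−0.0336t) = 2.35567
e^(−0.0336t) = 0.120482 → t = ln(8.29996)/0.0336 = 2.11625/0.0336

t ≈ 62.98 years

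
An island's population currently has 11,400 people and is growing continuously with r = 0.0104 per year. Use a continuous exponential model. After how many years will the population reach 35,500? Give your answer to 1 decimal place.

35500 = 11400 · e^(0.0104·t)
t = ln(35500/11400) / 0.0104 = ln(3.11404) / 0.0104 = 1.13592 / 0.0104

t ≈ 109.2 years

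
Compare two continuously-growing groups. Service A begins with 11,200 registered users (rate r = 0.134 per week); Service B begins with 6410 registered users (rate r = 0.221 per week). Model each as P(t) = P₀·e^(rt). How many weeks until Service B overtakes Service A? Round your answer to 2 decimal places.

t ≈ 6.41 weeks

11200·e^(0.134t) = 6410·e^(0.221t)
11200/6410 = e^((0.221 − 0.134)t) → ln(1.74727) = 0.087·t
t = 0.55805 / 0.087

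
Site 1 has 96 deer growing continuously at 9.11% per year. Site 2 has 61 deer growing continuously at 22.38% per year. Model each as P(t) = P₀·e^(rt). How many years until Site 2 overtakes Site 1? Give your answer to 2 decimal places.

96·e^(0.0911t) = 61·e^(0.2238t)
96/61 = e^((0.2238 − 0.0911)t) → ln(1.57377) = 0.1327·t
t = 0.45347 / 0.1327

t ≈ 3.42 years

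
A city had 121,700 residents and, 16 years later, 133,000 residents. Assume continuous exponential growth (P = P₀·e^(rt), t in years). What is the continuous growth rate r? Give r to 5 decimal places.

r ≈ 0.00555 per year

133000 = 121700 · e^(r·16)
e^(16r) = 133000/121700 = 1.09285
r = ln(1.09285) / 16 = 0.08879 / 16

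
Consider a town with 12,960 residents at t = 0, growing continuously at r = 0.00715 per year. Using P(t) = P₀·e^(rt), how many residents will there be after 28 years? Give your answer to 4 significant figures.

≈ 15,830 residents

P(28) = 12960 · e^(0.00715·28) = 12960 · e^(0.2002)
= 12960 · 1.22165 ≈ 15832.55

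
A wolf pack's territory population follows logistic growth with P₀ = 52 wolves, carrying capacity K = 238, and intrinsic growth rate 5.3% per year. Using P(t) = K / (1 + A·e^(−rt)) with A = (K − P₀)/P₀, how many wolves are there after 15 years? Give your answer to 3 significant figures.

≈ 91.0 wolves

A = (238 − 52)/52 = 3.57692
P(15) = 238 / (1 + 3.57692·e^(−0.053·15)) = 238 / (1 + 3.57692·0.451581)
= 238 / 2.61527 ≈ 91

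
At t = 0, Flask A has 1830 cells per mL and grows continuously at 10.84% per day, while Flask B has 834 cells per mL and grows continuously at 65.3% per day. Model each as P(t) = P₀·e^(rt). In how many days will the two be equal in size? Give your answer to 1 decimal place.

t ≈ 1.4 days

1830·e^(0.1084t) = 834·e^(0.653t)
1830/834 = e^((0.653 − 0.1084)t) → ln(2.19424) = 0.5446·t
t = 0.78584 / 0.5446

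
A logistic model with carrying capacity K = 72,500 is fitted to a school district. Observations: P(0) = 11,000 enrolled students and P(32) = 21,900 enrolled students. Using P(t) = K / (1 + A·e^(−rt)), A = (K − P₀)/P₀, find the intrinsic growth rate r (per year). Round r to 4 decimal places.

A = (72500 − 11000)/11000 = 5.59091
21900 = 72500/(1 + 5.59091·e^(−r·32)) → e^(−32r) = (3.3105 − 1)/5.59091 = 0.413261
r = −ln(0.413261)/32 = 0.88368/32

r ≈ 0.0276 per year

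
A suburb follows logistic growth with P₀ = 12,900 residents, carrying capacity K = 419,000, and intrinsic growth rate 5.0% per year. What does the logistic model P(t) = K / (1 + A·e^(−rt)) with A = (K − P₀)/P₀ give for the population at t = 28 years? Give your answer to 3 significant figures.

≈ 47,800 residents

A = (419000 − 12900)/12900 = 31.48062
P(28) = 419000 / (1 + 31.48062·e^(−0.05·28)) = 419000 / (1 + 31.48062·0.246597)
= 419000 / 8.76303 ≈ 47814.54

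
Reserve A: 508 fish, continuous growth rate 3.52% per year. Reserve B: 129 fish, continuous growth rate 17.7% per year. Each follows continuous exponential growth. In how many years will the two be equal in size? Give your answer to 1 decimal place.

t ≈ 9.7 years

508·e^(0.0352t) = 129·e^(0.177t)
508/129 = e^((0.177 − 0.0352)t) → ln(3.93798) = 0.1418·t
t = 1.37067 / 0.1418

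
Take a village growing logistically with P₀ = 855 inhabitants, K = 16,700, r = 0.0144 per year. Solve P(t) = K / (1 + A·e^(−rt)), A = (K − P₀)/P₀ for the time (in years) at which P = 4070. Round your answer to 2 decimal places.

A = (16700 − 855)/855 = 18.53216
4070 = 16700/(1 + 18.53216·e^(−0.0144t)) → 1 + 18.53216·e^(−0.0144t) = 4.10319
e^(−0.0144t) = 0.167449 → t = ln(5.97196)/0.0144 = 1.78708/0.0144

t ≈ 124.10 years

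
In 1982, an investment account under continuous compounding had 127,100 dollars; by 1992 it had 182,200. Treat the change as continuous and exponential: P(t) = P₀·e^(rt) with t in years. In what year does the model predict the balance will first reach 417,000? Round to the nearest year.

r = ln(182200/127100) / 10 = 0.36013/10 ≈ 0.036013 per year
t = ln(417000/127100) / r = 1.18811/0.036013 ≈ 32.99 years after 1982

year 2015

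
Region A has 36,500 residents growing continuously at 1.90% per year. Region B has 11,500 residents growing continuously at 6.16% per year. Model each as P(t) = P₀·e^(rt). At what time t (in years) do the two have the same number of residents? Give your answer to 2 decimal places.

t ≈ 27.11 years

36500·e^(0.019t) = 11500·e^(0.0616t)
36500/11500 = e^((0.0616 − 0.019)t) → ln(3.17391) = 0.0426·t
t = 1.15497 / 0.0426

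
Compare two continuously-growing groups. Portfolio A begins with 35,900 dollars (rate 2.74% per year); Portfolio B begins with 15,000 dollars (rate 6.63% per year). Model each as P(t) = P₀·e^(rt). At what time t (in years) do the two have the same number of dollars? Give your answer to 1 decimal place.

t ≈ 22.4 years

35900·e^(0.0274t) = 15000·e^(0.0663t)
35900/15000 = e^((0.0663 − 0.0274)t) → ln(2.39333) = 0.0389·t
t = 0.87269 / 0.0389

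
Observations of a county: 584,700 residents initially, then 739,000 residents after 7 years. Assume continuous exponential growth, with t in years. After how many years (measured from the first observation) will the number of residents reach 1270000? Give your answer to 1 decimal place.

t ≈ 23.2 years

r = ln(739000/584700) / 7 ≈ 0.033457 per year
t = ln(1270000/584700) / r = 0.77567 / 0.033457 ≈ 23.184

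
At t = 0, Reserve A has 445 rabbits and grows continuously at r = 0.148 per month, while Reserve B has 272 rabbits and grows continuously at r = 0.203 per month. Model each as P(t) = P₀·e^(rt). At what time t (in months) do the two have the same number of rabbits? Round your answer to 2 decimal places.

t ≈ 8.95 months

445·e^(0.148t) = 272·e^(0.203t)
445/272 = e^((0.203 − 0.148)t) → ln(1.63603) = 0.055·t
t = 0.49227 / 0.055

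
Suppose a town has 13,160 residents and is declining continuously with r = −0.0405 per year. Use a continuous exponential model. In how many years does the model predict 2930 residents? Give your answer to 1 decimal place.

2930 = 13160 · e^(-0.0405·t)
t = ln(2930/13160) / -0.0405 = ln(0.22264) / -0.0405 = -1.50218 / -0.0405

t ≈ 37.1 years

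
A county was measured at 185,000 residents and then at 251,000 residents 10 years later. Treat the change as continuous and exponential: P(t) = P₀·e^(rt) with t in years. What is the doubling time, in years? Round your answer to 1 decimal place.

doubling time ≈ 22.7 years

r = ln(251000/185000) / 10 = ln(1.35676) / 10 ≈ 0.03051 per year
doubling time = ln 2 / |r| = 0.69315 / 0.03051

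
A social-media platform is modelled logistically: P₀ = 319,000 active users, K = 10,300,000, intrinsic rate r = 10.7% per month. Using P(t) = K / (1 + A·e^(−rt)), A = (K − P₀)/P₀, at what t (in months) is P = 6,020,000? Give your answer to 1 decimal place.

t ≈ 35.4 months

A = (10300000 − 319000)/319000 = 31.2884
6020000 = 10300000/(1 + 31.2884·e^(−0.107t)) → 1 + 31.2884·e^(−0.107t) = 1.71096
e^(−0.107t) = 0.022723 → t = ln(44.00845)/0.107 = 3.78438/0.107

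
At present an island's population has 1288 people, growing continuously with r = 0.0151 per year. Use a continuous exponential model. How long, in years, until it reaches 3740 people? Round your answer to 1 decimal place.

t ≈ 70.6 years

3740 = 1288 · e^(0.0151·t)
t = ln(3740/1288) / 0.0151 = ln(2.90373) / 0.0151 = 1.06599 / 0.0151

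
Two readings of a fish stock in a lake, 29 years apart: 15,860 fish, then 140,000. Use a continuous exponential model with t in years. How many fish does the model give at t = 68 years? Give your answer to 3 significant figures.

r = ln(140000/15860) / 29 ≈ 0.075098 per year
P(68) = 15860 · e^(0.075098·68) = 15860 · 165.11868 ≈ 2618782.25

≈ 2,620,000 fish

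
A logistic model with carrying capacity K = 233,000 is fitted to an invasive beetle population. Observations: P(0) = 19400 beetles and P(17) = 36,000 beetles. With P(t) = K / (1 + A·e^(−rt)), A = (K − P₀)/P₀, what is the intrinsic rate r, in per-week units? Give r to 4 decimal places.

A = (233000 − 19400)/19400 = 11.01031
36000 = 233000/(1 + 11.01031·e^(−r·17)) → e^(−17r) = (6.47222 − 1)/11.01031 = 0.497009
r = −ln(0.497009)/17 = 0.69915/17

r ≈ 0.0411 per week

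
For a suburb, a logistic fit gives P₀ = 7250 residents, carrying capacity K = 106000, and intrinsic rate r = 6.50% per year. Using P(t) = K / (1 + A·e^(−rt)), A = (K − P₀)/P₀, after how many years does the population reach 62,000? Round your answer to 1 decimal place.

t ≈ 45.5 years

A = (106000 − 7250)/7250 = 13.62069
62000 = 106000/(1 + 13.62069·e^(−0.065t)) → 1 + 13.62069·e^(−0.065t) = 1.70968
e^(−0.065t) = 0.052103 → t = ln(19.19279)/0.065 = 2.95453/0.065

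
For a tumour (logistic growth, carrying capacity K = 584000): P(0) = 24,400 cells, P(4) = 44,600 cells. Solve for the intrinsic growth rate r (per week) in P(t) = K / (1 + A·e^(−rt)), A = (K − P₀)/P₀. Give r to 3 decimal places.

r ≈ 0.160 per week

A = (584000 − 24400)/24400 = 22.93443
44600 = 584000/(1 + 22.93443·e^(−r·4)) → e^(−4r) = (13.09417 − 1)/22.93443 = 0.527337
r = −ln(0.527337)/4 = 0.63992/4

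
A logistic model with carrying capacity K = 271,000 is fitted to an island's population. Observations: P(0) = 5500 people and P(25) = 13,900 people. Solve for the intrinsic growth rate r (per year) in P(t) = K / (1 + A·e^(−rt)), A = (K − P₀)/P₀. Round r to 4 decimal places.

A = (271000 − 5500)/5500 = 48.27273
13900 = 271000/(1 + 48.27273·e^(−r·25)) → e^(−25r) = (19.4964 − 1)/48.27273 = 0.383165
r = −ln(0.383165)/25 = 0.95929/25

r ≈ 0.0384 per year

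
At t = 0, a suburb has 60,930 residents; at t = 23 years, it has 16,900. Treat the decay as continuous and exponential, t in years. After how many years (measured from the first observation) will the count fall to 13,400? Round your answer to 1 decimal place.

t ≈ 27.2 years

r = ln(16900/60930) / 23 ≈ -0.055757 per year
t = ln(13400/60930) / r = -1.51447 / -0.055757 ≈ 27.162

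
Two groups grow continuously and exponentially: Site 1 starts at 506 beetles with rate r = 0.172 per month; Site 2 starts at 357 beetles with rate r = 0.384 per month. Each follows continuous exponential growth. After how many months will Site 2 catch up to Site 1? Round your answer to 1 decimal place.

t ≈ 1.6 months

506·e^(0.172t) = 357·e^(0.384t)
506/357 = e^((0.384 − 0.172)t) → ln(1.41737) = 0.212·t
t = 0.3488 / 0.212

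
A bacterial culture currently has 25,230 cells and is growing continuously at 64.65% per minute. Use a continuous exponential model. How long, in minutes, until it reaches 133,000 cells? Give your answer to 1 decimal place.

t ≈ 2.6 minutes

133000 = 25230 · e^(0.6465·t)
t = ln(133000/25230) / 0.6465 = ln(5.2715) / 0.6465 = 1.66232 / 0.6465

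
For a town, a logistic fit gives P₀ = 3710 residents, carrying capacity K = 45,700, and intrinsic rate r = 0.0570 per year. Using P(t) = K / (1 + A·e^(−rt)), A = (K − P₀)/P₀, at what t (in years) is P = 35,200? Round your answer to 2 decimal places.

A = (45700 − 3710)/3710 = 11.31806
35200 = 45700/(1 + 11.31806·e^(−0.057t)) → 1 + 11.31806·e^(−0.057t) = 1.2983
e^(−0.057t) = 0.026356 → t = ln(37.94245)/0.057 = 3.63607/0.057

t ≈ 63.79 years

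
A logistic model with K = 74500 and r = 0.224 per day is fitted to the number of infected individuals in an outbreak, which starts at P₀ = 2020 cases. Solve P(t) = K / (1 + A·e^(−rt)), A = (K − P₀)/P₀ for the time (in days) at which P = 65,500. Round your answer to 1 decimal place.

A = (74500 − 2020)/2020 = 35.88119
65500 = 74500/(1 + 35.88119·e^(−0.224t)) → 1 + 35.88119·e^(−0.224t) = 1.1374
e^(−0.224t) = 0.003829 → t = ln(261.13531)/0.224 = 5.56504/0.224

t ≈ 24.8 days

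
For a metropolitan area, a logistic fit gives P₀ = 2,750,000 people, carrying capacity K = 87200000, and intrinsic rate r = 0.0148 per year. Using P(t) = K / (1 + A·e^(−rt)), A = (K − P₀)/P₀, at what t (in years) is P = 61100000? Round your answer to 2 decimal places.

A = (87200000 − 2750000)/2750000 = 30.70909
61100000 = 87200000/(1 + 30.70909·e^(−0.0148t)) → 1 + 30.70909·e^(−0.0148t) = 1.42717
e^(−0.0148t) = 0.01391 → t = ln(71.88986)/0.0148 = 4.27514/0.0148

t ≈ 288.86 years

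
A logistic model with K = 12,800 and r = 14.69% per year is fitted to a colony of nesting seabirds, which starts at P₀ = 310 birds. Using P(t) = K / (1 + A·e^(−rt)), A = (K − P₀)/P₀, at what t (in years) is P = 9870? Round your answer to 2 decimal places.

A = (12800 − 310)/310 = 40.29032
9870 = 12800/(1 + 40.29032·e^(−0.1469t)) → 1 + 40.29032·e^(−0.1469t) = 1.29686
e^(−0.1469t) = 0.007368 → t = ln(135.72201)/0.1469 = 4.91061/0.1469

t ≈ 33.43 years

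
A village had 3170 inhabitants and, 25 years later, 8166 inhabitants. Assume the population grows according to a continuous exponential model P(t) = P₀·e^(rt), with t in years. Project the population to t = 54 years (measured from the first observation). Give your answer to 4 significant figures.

r = ln(8166/3170) / 25 ≈ 0.03785 per year
P(54) = 3170 · e^(0.03785·54) = 3170 · 7.72062 ≈ 24474.37

≈ 24,470 inhabitants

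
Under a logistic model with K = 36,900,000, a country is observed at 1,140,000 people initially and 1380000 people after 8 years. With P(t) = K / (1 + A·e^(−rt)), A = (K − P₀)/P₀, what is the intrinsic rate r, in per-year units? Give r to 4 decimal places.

r ≈ 0.0247 per year

A = (36900000 − 1140000)/1140000 = 31.36842
1380000 = 36900000/(1 + 31.36842·e^(−r·8)) → e^(−8r) = (26.73913 − 1)/31.36842 = 0.820543
r = −ln(0.820543)/8 = 0.19779/8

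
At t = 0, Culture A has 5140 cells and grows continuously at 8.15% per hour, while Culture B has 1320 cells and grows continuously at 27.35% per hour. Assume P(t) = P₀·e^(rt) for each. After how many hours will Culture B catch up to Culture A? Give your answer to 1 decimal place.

5140·e^(0.0815t) = 1320·e^(0.2735t)
5140/1320 = e^((0.2735 − 0.0815)t) → ln(3.89394) = 0.192·t
t = 1.35942 / 0.192

t ≈ 7.1 hours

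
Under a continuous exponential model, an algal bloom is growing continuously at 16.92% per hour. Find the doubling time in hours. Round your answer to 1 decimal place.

doubling time ≈ 4.1 hours

doubling time = ln(2) / |r| = 0.69315 / 0.1692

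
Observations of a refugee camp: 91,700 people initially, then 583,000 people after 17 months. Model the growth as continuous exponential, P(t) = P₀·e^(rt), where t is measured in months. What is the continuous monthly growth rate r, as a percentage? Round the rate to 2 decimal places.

583000 = 91700 · e^(r·17)
e^(17r) = 583000/91700 = 6.35769
r = ln(6.35769) / 17 = 1.84966 / 17

r ≈ 10.88% per month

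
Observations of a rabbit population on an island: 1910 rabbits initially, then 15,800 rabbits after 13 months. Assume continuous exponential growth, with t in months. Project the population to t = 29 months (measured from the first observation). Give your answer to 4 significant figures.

≈ 212,800 rabbits

r = ln(15800/1910) / 13 ≈ 0.162531 per month
P(29) = 1910 · e^(0.162531·29) = 1910 · 111.43119 ≈ 212833.57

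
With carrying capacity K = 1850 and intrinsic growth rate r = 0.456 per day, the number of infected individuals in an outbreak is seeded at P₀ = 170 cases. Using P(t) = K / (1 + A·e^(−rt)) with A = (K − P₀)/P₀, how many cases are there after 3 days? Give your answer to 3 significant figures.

A = (1850 − 170)/170 = 9.88235
P(3) = 1850 / (1 + 9.88235·e^(−0.456·3)) = 1850 / (1 + 9.88235·0.254616)
= 1850 / 3.5162 ≈ 526.14

≈ 526 cases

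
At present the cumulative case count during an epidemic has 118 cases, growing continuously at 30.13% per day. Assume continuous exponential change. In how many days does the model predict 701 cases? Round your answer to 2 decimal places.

t ≈ 5.91 days

701 = 118 · e^(0.3013·t)
t = ln(701/118) / 0.3013 = ln(5.94068) / 0.3013 = 1.78182 / 0.3013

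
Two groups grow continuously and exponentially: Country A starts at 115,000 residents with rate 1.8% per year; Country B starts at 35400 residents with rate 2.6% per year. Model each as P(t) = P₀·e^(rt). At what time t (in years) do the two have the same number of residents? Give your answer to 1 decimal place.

t ≈ 147.3 years

115000·e^(0.018t) = 35400·e^(0.026t)
115000/35400 = e^((0.026 − 0.018)t) → ln(3.24859) = 0.008·t
t = 1.17822 / 0.008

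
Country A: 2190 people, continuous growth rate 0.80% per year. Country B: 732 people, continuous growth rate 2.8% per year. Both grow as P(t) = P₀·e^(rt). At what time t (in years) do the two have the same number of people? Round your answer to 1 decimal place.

t ≈ 54.8 years

2190·e^(0.008t) = 732·e^(0.028t)
2190/732 = e^((0.028 − 0.008)t) → ln(2.9918) = 0.02·t
t = 1.09588 / 0.02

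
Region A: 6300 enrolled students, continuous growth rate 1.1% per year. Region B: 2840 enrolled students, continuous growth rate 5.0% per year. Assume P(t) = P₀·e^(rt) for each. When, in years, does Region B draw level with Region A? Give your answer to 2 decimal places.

6300·e^(0.011t) = 2840·e^(0.05t)
6300/2840 = e^((0.05 − 0.011)t) → ln(2.21831) = 0.039·t
t = 0.79675 / 0.039

t ≈ 20.43 years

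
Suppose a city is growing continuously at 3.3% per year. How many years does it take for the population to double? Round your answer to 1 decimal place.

doubling time ≈ 21.0 years

doubling time = ln(2) / |r| = 0.69315 / 0.033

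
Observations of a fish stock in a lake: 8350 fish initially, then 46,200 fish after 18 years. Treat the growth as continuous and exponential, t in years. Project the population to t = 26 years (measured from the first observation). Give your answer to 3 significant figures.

r = ln(46200/8350) / 18 ≈ 0.09504 per year
P(26) = 8350 · e^(0.09504·26) = 8350 · 11.83472 ≈ 98819.9

≈ 98,800 fish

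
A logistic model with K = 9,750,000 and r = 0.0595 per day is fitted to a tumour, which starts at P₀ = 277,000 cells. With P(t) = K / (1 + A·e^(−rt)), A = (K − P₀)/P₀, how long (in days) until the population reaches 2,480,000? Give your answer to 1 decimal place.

t ≈ 41.3 days

A = (9750000 − 277000)/277000 = 34.19856
2480000 = 9750000/(1 + 34.19856·e^(−0.0595t)) → 1 + 34.19856·e^(−0.0595t) = 3.93145
e^(−0.0595t) = 0.085719 → t = ln(11.66608)/0.0595 = 2.45669/0.0595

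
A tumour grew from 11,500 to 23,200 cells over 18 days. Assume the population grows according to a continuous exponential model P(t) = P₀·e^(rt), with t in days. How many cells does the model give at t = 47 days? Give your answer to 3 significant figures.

r = ln(23200/11500) / 18 ≈ 0.038989 per day
P(47) = 11500 · e^(0.038989·47) = 11500 · 6.24944 ≈ 71868.53

≈ 71,900 cells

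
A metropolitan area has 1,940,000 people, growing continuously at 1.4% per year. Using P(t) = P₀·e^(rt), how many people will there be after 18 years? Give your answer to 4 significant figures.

P(18) = 1940000 · e^(0.014·18) = 1940000 · e^(0.252)
= 1940000 · 1.2866 ≈ 2495996.31

≈ 2,496,000 people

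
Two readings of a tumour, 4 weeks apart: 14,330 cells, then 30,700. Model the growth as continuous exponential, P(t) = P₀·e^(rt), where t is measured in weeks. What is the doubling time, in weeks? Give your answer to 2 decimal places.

doubling time ≈ 3.64 weeks

r = ln(30700/14330) / 4 = ln(2.14236) / 4 ≈ 0.190477 per week
doubling time = ln 2 / |r| = 0.69315 / 0.190477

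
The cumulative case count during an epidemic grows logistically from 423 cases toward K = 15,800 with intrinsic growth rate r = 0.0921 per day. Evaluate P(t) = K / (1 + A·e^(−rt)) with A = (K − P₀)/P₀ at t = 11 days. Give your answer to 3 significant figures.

A = (15800 − 423)/423 = 36.35225
P(11) = 15800 / (1 + 36.35225·e^(−0.0921·11)) = 15800 / (1 + 36.35225·0.363092)
= 15800 / 14.1992 ≈ 1112.74

≈ 1,110 cases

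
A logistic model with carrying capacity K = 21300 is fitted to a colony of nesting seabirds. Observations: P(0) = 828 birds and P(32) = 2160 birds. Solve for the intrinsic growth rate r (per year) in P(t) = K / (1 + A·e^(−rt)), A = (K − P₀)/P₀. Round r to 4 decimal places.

r ≈ 0.0321 per year

A = (21300 − 828)/828 = 24.72464
2160 = 21300/(1 + 24.72464·e^(−r·32)) → e^(−32r) = (9.86111 − 1)/24.72464 = 0.358392
r = −ln(0.358392)/32 = 1.02613/32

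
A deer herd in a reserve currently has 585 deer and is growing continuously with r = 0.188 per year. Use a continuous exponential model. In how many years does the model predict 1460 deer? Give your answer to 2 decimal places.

1460 = 585 · e^(0.188·t)
t = ln(1460/585) / 0.188 = ln(2.49573) / 0.188 = 0.91458 / 0.188

t ≈ 4.86 years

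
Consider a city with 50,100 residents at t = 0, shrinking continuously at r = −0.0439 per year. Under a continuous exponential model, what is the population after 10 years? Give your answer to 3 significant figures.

≈ 32,300 residents

P(10) = 50100 · e^(-0.0439·10) = 50100 · e^(-0.439)
= 50100 · 0.64468 ≈ 32298.51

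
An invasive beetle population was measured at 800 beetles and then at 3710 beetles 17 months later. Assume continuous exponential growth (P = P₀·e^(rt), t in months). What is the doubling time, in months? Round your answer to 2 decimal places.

r = ln(3710/800) / 17 = ln(4.6375) / 17 ≈ 0.090246 per month
doubling time = ln 2 / |r| = 0.69315 / 0.090246

doubling time ≈ 7.68 months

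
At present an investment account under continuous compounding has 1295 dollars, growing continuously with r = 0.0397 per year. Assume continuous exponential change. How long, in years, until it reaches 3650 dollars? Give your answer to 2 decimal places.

3650 = 1295 · e^(0.0397·t)
t = ln(3650/1295) / 0.0397 = ln(2.81853) / 0.0397 = 1.03622 / 0.0397

t ≈ 26.10 years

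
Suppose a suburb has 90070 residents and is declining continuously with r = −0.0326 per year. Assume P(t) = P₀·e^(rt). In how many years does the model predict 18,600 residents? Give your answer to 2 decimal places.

t ≈ 48.39 years

18600 = 90070 · e^(-0.0326·t)
t = ln(18600/90070) / -0.0326 = ln(0.20651) / -0.0326 = -1.57743 / -0.0326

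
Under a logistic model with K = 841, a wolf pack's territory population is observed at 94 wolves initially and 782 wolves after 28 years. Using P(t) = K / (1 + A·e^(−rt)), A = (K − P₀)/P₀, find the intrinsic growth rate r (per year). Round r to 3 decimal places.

r ≈ 0.166 per year

A = (841 − 94)/94 = 7.94681
782 = 841/(1 + 7.94681·e^(−r·28)) → e^(−28r) = (1.07545 − 1)/7.94681 = 0.009494
r = −ln(0.009494)/28 = 4.65709/28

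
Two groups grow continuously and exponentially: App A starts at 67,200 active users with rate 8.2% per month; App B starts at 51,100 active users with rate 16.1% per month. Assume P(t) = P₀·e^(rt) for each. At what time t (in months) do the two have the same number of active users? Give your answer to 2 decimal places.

67200·e^(0.082t) = 51100·e^(0.161t)
67200/51100 = e^((0.161 − 0.082)t) → ln(1.31507) = 0.079·t
t = 0.27389 / 0.079

t ≈ 3.47 months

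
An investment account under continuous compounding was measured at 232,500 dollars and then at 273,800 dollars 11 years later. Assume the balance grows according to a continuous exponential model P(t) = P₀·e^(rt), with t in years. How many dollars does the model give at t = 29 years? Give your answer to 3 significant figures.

≈ 358,000 dollars

r = ln(273800/232500) / 11 ≈ 0.014864 per year
P(29) = 232500 · e^(0.014864·29) = 232500 · 1.5389 ≈ 357793.48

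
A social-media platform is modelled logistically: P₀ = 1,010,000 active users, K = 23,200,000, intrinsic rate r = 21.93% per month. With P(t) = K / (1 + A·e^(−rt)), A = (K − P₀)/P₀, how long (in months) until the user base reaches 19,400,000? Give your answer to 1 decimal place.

t ≈ 21.5 months

A = (23200000 − 1010000)/1010000 = 21.9703
19400000 = 23200000/(1 + 21.9703·e^(−0.2193t)) → 1 + 21.9703·e^(−0.2193t) = 1.19588
e^(−0.2193t) = 0.008916 → t = ln(112.16415)/0.2193 = 4.71996/0.2193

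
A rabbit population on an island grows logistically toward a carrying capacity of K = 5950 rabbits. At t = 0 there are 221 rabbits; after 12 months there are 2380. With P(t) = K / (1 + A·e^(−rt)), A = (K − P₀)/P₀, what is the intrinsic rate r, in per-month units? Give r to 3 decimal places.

A = (5950 − 221)/221 = 25.92308
2380 = 5950/(1 + 25.92308·e^(−r·12)) → e^(−12r) = (2.5 − 1)/25.92308 = 0.057864
r = −ln(0.057864)/12 = 2.84967/12

r ≈ 0.237 per month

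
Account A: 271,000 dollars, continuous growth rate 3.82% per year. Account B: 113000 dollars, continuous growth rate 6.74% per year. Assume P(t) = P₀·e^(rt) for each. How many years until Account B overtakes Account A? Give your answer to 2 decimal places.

271000·e^(0.0382t) = 113000·e^(0.0674t)
271000/113000 = e^((0.0674 − 0.0382)t) → ln(2.39823) = 0.0292·t
t = 0.87473 / 0.0292

t ≈ 29.96 years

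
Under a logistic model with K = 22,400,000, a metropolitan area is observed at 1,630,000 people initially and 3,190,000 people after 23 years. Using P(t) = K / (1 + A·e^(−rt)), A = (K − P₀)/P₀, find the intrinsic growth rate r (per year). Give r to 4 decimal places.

A = (22400000 − 1630000)/1630000 = 12.74233
3190000 = 22400000/(1 + 12.74233·e^(−r·23)) → e^(−23r) = (7.02194 − 1)/12.74233 = 0.472594
r = −ln(0.472594)/23 = 0.74952/23

r ≈ 0.0326 per year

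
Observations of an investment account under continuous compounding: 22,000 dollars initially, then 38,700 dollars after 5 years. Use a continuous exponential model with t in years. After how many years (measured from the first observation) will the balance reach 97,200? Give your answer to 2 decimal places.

t ≈ 13.15 years

r = ln(38700/22000) / 5 ≈ 0.112959 per year
t = ln(97200/22000) / r = 1.48573 / 0.112959 ≈ 13.153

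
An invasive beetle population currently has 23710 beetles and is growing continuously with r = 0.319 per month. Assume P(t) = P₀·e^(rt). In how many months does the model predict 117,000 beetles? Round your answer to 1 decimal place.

117000 = 23710 · e^(0.319·t)
t = ln(117000/23710) / 0.319 = ln(4.93463) / 0.319 = 1.59628 / 0.319

t ≈ 5.0 months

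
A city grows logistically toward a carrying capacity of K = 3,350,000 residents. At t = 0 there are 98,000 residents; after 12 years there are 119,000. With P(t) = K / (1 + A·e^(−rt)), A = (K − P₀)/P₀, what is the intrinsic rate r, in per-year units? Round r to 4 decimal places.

A = (3350000 − 98000)/98000 = 33.18367
119000 = 3350000/(1 + 33.18367·e^(−r·12)) → e^(−12r) = (28.15126 − 1)/33.18367 = 0.818211
r = −ln(0.818211)/12 = 0.20063/12

r ≈ 0.0167 per year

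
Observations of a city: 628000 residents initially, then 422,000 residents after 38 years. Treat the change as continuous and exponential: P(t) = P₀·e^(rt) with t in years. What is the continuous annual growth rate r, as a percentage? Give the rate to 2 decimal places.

r ≈ -1.05% per year

422000 = 628000 · e^(r·38)
e^(38r) = 422000/628000 = 0.67197
r = ln(0.67197) / 38 = -0.39753 / 38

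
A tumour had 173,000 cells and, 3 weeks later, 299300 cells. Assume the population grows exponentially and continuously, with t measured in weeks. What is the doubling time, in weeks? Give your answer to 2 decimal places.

r = ln(299300/173000) / 3 = ln(1.73006) / 3 ≈ 0.182718 per week
doubling time = ln 2 / |r| = 0.69315 / 0.182718

doubling time ≈ 3.79 weeks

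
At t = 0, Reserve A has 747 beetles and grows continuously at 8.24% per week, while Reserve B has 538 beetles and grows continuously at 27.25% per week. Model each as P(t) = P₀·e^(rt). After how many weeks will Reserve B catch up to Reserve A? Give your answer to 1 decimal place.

747·e^(0.0824t) = 538·e^(0.2725t)
747/538 = e^((0.2725 − 0.0824)t) → ln(1.38848) = 0.1901·t
t = 0.32821 / 0.1901

t ≈ 1.7 weeks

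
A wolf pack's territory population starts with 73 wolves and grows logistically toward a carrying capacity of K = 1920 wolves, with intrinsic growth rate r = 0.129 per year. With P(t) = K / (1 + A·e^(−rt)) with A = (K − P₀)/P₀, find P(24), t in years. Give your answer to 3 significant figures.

A = (1920 − 73)/73 = 25.30137
P(24) = 1920 / (1 + 25.30137·e^(−0.129·24)) = 1920 / (1 + 25.30137·0.04523)
= 1920 / 2.14437 ≈ 895.37

≈ 895 wolves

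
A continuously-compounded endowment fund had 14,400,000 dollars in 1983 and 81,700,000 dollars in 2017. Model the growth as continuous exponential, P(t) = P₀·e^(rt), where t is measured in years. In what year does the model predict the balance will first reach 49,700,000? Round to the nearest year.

year 2007

r = ln(81700000/14400000) / 34 = 1.73583/34 ≈ 0.051054 per year
t = ln(49700000/14400000) / r = 1.23878/0.051054 ≈ 24.26 years after 1983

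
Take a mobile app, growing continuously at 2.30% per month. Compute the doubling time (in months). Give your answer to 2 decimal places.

doubling time = ln(2) / |r| = 0.69315 / 0.023

doubling time ≈ 30.14 months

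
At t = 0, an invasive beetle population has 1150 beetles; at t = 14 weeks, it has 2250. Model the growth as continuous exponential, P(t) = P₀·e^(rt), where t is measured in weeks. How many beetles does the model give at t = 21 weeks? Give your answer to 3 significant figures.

≈ 3,150 beetles

r = ln(2250/1150) / 14 ≈ 0.047941 per week
P(21) = 1150 · e^(0.047941·21) = 1150 · 2.7367 ≈ 3147.2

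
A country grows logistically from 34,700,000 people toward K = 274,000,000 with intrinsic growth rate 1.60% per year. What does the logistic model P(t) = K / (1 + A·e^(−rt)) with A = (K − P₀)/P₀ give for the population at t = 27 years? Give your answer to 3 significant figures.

≈ 50,000,000 people

A = (274000000 − 34700000)/34700000 = 6.89625
P(27) = 274000000 / (1 + 6.89625·e^(−0.016·27)) = 274000000 / (1 + 6.89625·0.649209)
= 274000000 / 5.47711 ≈ 50026359.67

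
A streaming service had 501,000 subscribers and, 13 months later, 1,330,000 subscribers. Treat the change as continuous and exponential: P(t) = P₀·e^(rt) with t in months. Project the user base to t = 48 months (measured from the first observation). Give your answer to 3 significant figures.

≈ 18,400,000 subscribers

r = ln(1330000/501000) / 13 ≈ 0.075102 per month
P(48) = 501000 · e^(0.075102·48) = 501000 · 36.77815 ≈ 18425851.48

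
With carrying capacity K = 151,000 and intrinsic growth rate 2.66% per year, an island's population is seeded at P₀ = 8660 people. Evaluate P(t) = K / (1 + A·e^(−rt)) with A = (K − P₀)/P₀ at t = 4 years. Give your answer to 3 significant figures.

A = (151000 − 8660)/8660 = 16.43649
P(4) = 151000 / (1 + 16.43649·e^(−0.0266·4)) = 151000 / (1 + 16.43649·0.899065)
= 151000 / 15.77747 ≈ 9570.61

≈ 9,570 people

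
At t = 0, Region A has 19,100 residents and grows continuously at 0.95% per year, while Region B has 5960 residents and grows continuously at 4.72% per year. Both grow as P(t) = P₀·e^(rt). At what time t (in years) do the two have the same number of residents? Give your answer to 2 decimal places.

19100·e^(0.0095t) = 5960·e^(0.0472t)
19100/5960 = e^((0.0472 − 0.0095)t) → ln(3.2047) = 0.0377·t
t = 1.16462 / 0.0377

t ≈ 30.89 years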